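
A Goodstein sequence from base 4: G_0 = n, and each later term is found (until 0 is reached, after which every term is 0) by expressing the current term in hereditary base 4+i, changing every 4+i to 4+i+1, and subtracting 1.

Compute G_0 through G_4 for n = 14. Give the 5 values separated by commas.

14, 16, 18, 20, 21

base 4: 14 = 3·4 + 2; at 5: 3·5 + 2 = 17; next = 16
base 5: 16 = 3·5 + 1; at 6: 3·6 + 1 = 19; next = 18
base 6: 18 = 3·6; at 7: 3·7 = 21; next = 20
base 7: 20 = 2·7 + 6; at 8: 2·8 + 6 = 22; next = 21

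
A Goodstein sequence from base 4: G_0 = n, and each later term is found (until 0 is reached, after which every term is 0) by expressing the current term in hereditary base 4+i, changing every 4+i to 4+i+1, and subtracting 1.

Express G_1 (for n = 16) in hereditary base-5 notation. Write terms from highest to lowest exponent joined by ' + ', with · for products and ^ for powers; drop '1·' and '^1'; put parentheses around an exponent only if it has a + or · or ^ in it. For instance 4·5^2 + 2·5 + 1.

4·5 + 4

G_0 = 16. HB_4(16) = 4^2. Bump = 25. G_1 = 24.
G_1 = 24. HB_5(24) = 4·5 + 4. Bump = 28. G_2 = 27.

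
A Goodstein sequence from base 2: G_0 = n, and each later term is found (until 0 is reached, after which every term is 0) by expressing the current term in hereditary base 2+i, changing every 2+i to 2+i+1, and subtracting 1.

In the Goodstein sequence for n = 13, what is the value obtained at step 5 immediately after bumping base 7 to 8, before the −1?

(0) 13|_2 = 2^(2 + 1) + 2^2 + 1 ↦ 3^(3 + 1) + 3^3 + 1|_3 = 109 ⇒ 108
(1) 108|_3 = 3^(3 + 1) + 3^3 ↦ 4^(4 + 1) + 4^4|_4 = 1280 ⇒ 1279
(2) 1279|_4 = 4^(4 + 1) + 3·4^3 + 3·4^2 + 3·4 + 3 ↦ 5^(5 + 1) + 3·5^3 + 3·5^2 + 3·5 + 3|_5 = 16093 ⇒ 16092
(3) 16092|_5 = 5^(5 + 1) + 3·5^3 + 3·5^2 + 3·5 + 2 ↦ 6^(6 + 1) + 3·6^3 + 3·6^2 + 3·6 + 2|_6 = 280712 ⇒ 280711
(4) 280711|_6 = 6^(6 + 1) + 3·6^3 + 3·6^2 + 3·6 + 1 ↦ 7^(7 + 1) + 3·7^3 + 3·7^2 + 3·7 + 1|_7 = 5765999 ⇒ 5765998
(5) 5765998|_7 = 7^(7 + 1) + 3·7^3 + 3·7^2 + 3·7 ↦ 8^(8 + 1) + 3·8^3 + 3·8^2 + 3·8|_8 = 134219480 ⇒ 134219479

134219480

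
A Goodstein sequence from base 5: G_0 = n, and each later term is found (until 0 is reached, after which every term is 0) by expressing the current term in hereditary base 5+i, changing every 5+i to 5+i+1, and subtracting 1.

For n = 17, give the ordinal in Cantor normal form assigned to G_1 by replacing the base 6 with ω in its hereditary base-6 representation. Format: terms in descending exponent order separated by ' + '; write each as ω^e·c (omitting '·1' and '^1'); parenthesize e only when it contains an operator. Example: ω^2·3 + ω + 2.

ω·3 + 1

i=0: 17 = 3·5 + 2 (b=5); 5→6: 3·6 + 2 = 20; 20−1 = 19
i=1: 19 = 3·6 + 1 (b=6); 6→7: 3·7 + 1 = 22; 22−1 = 21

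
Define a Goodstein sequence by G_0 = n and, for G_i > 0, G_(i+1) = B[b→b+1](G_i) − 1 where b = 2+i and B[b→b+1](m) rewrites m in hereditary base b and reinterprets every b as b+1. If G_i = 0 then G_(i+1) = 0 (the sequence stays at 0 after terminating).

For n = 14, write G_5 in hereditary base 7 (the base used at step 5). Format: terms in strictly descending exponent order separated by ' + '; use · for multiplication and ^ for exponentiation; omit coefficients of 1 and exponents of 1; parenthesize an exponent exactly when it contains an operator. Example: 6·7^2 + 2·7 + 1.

base 2: 14 = 2^(2 + 1) + 2^2 + 2; at 3: 3^(3 + 1) + 3^3 + 3 = 111; next = 110
base 3: 110 = 3^(3 + 1) + 3^3 + 2; at 4: 4^(4 + 1) + 4^4 + 2 = 1282; next = 1281
base 4: 1281 = 4^(4 + 1) + 4^4 + 1; at 5: 5^(5 + 1) + 5^5 + 1 = 18751; next = 18750
base 5: 18750 = 5^(5 + 1) + 5^5; at 6: 6^(6 + 1) + 6^6 = 326592; next = 326591
base 6: 326591 = 6^(6 + 1) + 5·6^5 + 5·6^4 + 5·6^3 + 5·6^2 + 5·6 + 5; at 7: 7^(7 + 1) + 5·7^5 + 5·7^4 + 5·7^3 + 5·7^2 + 5·7 + 5 = 5862841; next = 5862840
base 7: 5862840 = 7^(7 + 1) + 5·7^5 + 5·7^4 + 5·7^3 + 5·7^2 + 5·7 + 4; at 8: 8^(8 + 1) + 5·8^5 + 5·8^4 + 5·8^3 + 5·8^2 + 5·8 + 4 = 134404972; next = 134404971

7^(7 + 1) + 5·7^5 + 5·7^4 + 5·7^3 + 5·7^2 + 5·7 + 4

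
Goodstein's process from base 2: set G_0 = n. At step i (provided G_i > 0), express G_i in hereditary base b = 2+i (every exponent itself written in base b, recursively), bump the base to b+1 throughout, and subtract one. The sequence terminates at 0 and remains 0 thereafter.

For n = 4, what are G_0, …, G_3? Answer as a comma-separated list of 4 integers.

4, 26, 41, 60

G_0=4  [base 2] 2^2  →[2↦3]→  3^3 = 27  −1 ⇒ G_1=26
G_1=26  [base 3] 2·3^2 + 2·3 + 2  →[3↦4]→  2·4^2 + 2·4 + 2 = 42  −1 ⇒ G_2=41
G_2=41  [base 4] 2·4^2 + 2·4 + 1  →[4↦5]→  2·5^2 + 2·5 + 1 = 61  −1 ⇒ G_3=60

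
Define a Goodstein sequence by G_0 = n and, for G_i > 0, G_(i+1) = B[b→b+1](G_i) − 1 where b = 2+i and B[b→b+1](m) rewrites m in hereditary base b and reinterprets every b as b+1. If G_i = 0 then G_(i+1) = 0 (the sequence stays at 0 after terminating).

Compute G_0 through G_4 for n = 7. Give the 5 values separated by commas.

7, 30, 259, 3127, 46657

(0) 7|_2 = 2^2 + 2 + 1 ↦ 3^3 + 3 + 1|_3 = 31 ⇒ 30
(1) 30|_3 = 3^3 + 3 ↦ 4^4 + 4|_4 = 260 ⇒ 259
(2) 259|_4 = 4^4 + 3 ↦ 5^5 + 3|_5 = 3128 ⇒ 3127
(3) 3127|_5 = 5^5 + 2 ↦ 6^6 + 2|_6 = 46658 ⇒ 46657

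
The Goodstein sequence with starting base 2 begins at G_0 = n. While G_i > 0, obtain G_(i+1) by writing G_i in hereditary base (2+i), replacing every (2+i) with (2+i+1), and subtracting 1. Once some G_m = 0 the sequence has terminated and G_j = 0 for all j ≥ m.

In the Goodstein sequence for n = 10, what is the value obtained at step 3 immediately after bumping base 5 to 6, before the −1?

i=0: 10 = 2^(2 + 1) + 2 (b=2); 2→3: 3^(3 + 1) + 3 = 84; 84−1 = 83
i=1: 83 = 3^(3 + 1) + 2 (b=3); 3→4: 4^(4 + 1) + 2 = 1026; 1026−1 = 1025
i=2: 1025 = 4^(4 + 1) + 1 (b=4); 4→5: 5^(5 + 1) + 1 = 15626; 15626−1 = 15625

279936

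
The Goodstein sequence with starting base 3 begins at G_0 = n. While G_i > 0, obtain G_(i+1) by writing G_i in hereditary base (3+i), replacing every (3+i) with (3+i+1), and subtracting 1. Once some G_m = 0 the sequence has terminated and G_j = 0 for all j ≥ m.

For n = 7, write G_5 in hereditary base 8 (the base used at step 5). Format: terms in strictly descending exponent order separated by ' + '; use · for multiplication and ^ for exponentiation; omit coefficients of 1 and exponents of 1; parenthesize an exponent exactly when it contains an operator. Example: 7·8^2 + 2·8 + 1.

8 + 1

7 —HB3→ 2·3 + 1 —bump→ 2·4 + 1 = 9 —(−1)→ 8
8 —HB4→ 2·4 —bump→ 2·5 = 10 —(−1)→ 9
9 —HB5→ 5 + 4 —bump→ 6 + 4 = 10 —(−1)→ 9
9 —HB6→ 6 + 3 —bump→ 7 + 3 = 10 —(−1)→ 9
9 —HB7→ 7 + 2 —bump→ 8 + 2 = 10 —(−1)→ 9
9 —HB8→ 8 + 1 —bump→ 9 + 1 = 10 —(−1)→ 9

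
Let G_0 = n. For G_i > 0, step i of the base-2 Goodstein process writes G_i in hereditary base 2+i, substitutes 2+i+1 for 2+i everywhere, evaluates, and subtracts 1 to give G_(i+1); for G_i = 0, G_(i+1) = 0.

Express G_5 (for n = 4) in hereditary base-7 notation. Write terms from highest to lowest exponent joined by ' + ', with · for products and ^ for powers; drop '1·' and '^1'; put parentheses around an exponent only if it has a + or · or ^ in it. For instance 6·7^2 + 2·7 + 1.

4 —HB2→ 2^2 —bump→ 3^3 = 27 —(−1)→ 26
26 —HB3→ 2·3^2 + 2·3 + 2 —bump→ 2·4^2 + 2·4 + 2 = 42 —(−1)→ 41
41 —HB4→ 2·4^2 + 2·4 + 1 —bump→ 2·5^2 + 2·5 + 1 = 61 —(−1)→ 60
60 —HB5→ 2·5^2 + 2·5 —bump→ 2·6^2 + 2·6 = 84 —(−1)→ 83
83 —HB6→ 2·6^2 + 6 + 5 —bump→ 2·7^2 + 7 + 5 = 110 —(−1)→ 109
109 —HB7→ 2·7^2 + 7 + 4 —bump→ 2·8^2 + 8 + 4 = 140 —(−1)→ 139

2·7^2 + 7 + 4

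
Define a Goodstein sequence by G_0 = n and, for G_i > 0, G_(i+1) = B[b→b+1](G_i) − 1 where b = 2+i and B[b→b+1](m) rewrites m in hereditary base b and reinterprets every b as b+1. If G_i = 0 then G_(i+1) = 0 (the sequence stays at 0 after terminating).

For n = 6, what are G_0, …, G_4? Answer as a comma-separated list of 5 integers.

6, 29, 257, 3125, 46655

G_0 = 6. HB_2(6) = 2^2 + 2. Bump = 30. G_1 = 29.
G_1 = 29. HB_3(29) = 3^3 + 2. Bump = 258. G_2 = 257.
G_2 = 257. HB_4(257) = 4^4 + 1. Bump = 3126. G_3 = 3125.
G_3 = 3125. HB_5(3125) = 5^5. Bump = 46656. G_4 = 46655.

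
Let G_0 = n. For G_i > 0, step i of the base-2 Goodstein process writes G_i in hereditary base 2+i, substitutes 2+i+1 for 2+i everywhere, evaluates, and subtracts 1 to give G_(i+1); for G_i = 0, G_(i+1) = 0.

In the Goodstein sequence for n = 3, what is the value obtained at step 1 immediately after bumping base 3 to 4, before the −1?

base 2: 3 = 2 + 1; at 3: 3 + 1 = 4; next = 3
base 3: 3 = 3; at 4: 4 = 4; next = 3

4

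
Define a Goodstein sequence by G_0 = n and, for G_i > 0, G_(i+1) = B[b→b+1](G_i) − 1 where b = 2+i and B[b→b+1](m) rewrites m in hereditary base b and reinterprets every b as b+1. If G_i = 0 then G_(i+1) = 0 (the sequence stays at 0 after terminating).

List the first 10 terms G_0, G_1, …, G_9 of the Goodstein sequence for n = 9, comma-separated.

G_0 = 9. HB_2(9) = 2^(2 + 1) + 1. Bump = 82. G_1 = 81.
G_1 = 81. HB_3(81) = 3^(3 + 1). Bump = 1024. G_2 = 1023.
G_2 = 1023. HB_4(1023) = 3·4^4 + 3·4^3 + 3·4^2 + 3·4 + 3. Bump = 9843. G_3 = 9842.
G_3 = 9842. HB_5(9842) = 3·5^5 + 3·5^3 + 3·5^2 + 3·5 + 2. Bump = 140744. G_4 = 140743.
G_4 = 140743. HB_6(140743) = 3·6^6 + 3·6^3 + 3·6^2 + 3·6 + 1. Bump = 2471827. G_5 = 2471826.
G_5 = 2471826. HB_7(2471826) = 3·7^7 + 3·7^3 + 3·7^2 + 3·7. Bump = 50333400. G_6 = 50333399.
G_6 = 50333399. HB_8(50333399) = 3·8^8 + 3·8^3 + 3·8^2 + 2·8 + 7. Bump = 1162263922. G_7 = 1162263921.
G_7 = 1162263921. HB_9(1162263921) = 3·9^9 + 3·9^3 + 3·9^2 + 2·9 + 6. Bump = 30000003326. G_8 = 30000003325.
G_8 = 30000003325. HB_10(30000003325) = 3·10^10 + 3·10^3 + 3·10^2 + 2·10 + 5. Bump = 855935016216. G_9 = 855935016215.

9, 81, 1023, 9842, 140743, 2471826, 50333399, 1162263921, 30000003325, 855935016215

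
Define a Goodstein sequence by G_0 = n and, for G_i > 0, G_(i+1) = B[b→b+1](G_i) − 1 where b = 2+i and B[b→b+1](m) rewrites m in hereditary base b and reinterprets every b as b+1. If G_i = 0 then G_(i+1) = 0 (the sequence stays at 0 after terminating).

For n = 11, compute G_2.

1027

base 2: 11 = 2^(2 + 1) + 2 + 1; at 3: 3^(3 + 1) + 3 + 1 = 85; next = 84
base 3: 84 = 3^(3 + 1) + 3; at 4: 4^(4 + 1) + 4 = 1028; next = 1027
base 4: 1027 = 4^(4 + 1) + 3; at 5: 5^(5 + 1) + 3 = 15628; next = 15627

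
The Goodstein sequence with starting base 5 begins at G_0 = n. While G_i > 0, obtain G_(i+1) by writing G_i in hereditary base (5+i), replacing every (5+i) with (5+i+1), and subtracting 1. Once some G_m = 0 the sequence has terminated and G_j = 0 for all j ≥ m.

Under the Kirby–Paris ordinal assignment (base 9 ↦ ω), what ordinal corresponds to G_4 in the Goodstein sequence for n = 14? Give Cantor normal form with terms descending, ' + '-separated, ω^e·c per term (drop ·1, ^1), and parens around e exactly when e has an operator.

G_0 = 14. HB_5(14) = 2·5 + 4. Bump = 16. G_1 = 15.
G_1 = 15. HB_6(15) = 2·6 + 3. Bump = 17. G_2 = 16.
G_2 = 16. HB_7(16) = 2·7 + 2. Bump = 18. G_3 = 17.
G_3 = 17. HB_8(17) = 2·8 + 1. Bump = 19. G_4 = 18.
G_4 = 18. HB_9(18) = 2·9. Bump = 20. G_5 = 19.

ω·2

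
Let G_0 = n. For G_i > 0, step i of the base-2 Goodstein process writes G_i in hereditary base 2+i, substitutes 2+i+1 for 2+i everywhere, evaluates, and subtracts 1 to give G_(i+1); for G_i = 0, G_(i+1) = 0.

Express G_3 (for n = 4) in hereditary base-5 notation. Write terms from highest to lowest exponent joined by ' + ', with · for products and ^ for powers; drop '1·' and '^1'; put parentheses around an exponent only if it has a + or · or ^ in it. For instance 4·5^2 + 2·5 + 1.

i=0: 4 = 2^2 (b=2); 2→3: 3^3 = 27; 27−1 = 26
i=1: 26 = 2·3^2 + 2·3 + 2 (b=3); 3→4: 2·4^2 + 2·4 + 2 = 42; 42−1 = 41
i=2: 41 = 2·4^2 + 2·4 + 1 (b=4); 4→5: 2·5^2 + 2·5 + 1 = 61; 61−1 = 60

2·5^2 + 2·5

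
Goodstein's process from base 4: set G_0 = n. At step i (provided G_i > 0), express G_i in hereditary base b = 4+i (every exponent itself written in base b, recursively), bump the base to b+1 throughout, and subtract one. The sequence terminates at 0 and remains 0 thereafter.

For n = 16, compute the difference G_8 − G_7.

2

(0) 16|_4 = 4^2 ↦ 5^2|_5 = 25 ⇒ 24
(1) 24|_5 = 4·5 + 4 ↦ 4·6 + 4|_6 = 28 ⇒ 27
(2) 27|_6 = 4·6 + 3 ↦ 4·7 + 3|_7 = 31 ⇒ 30
(3) 30|_7 = 4·7 + 2 ↦ 4·8 + 2|_8 = 34 ⇒ 33
(4) 33|_8 = 4·8 + 1 ↦ 4·9 + 1|_9 = 37 ⇒ 36
(5) 36|_9 = 4·9 ↦ 4·10|_10 = 40 ⇒ 39
(6) 39|_10 = 3·10 + 9 ↦ 3·11 + 9|_11 = 42 ⇒ 41
(7) 41|_11 = 3·11 + 8 ↦ 3·12 + 8|_12 = 44 ⇒ 43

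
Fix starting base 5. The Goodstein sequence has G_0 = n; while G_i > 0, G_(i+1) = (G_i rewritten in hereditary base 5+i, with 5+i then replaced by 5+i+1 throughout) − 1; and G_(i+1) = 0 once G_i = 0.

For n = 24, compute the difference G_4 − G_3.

step 0: 24 = 4·5 + 4; sub 6 for 5: 4·6 + 4; = 28; G_1 = 28−1 = 27
step 1: 27 = 4·6 + 3; sub 7 for 6: 4·7 + 3; = 31; G_2 = 31−1 = 30
step 2: 30 = 4·7 + 2; sub 8 for 7: 4·8 + 2; = 34; G_3 = 34−1 = 33
step 3: 33 = 4·8 + 1; sub 9 for 8: 4·9 + 1; = 37; G_4 = 37−1 = 36

3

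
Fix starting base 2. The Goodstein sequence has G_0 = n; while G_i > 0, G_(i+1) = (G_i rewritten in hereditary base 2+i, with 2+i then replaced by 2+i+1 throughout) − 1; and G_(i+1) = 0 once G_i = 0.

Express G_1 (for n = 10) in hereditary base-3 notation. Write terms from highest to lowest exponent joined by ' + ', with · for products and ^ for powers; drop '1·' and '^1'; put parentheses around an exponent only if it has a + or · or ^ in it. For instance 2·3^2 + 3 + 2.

G_0 = 10. HB_2(10) = 2^(2 + 1) + 2. Bump = 84. G_1 = 83.
G_1 = 83. HB_3(83) = 3^(3 + 1) + 2. Bump = 1026. G_2 = 1025.

3^(3 + 1) + 2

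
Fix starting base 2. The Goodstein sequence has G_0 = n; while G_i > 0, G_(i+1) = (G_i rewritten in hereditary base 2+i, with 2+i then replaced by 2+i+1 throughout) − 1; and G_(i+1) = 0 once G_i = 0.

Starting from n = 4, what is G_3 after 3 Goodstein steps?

60

4 —HB2→ 2^2 —bump→ 3^3 = 27 —(−1)→ 26
26 —HB3→ 2·3^2 + 2·3 + 2 —bump→ 2·4^2 + 2·4 + 2 = 42 —(−1)→ 41
41 —HB4→ 2·4^2 + 2·4 + 1 —bump→ 2·5^2 + 2·5 + 1 = 61 —(−1)→ 60
60 —HB5→ 2·5^2 + 2·5 —bump→ 2·6^2 + 2·6 = 84 —(−1)→ 83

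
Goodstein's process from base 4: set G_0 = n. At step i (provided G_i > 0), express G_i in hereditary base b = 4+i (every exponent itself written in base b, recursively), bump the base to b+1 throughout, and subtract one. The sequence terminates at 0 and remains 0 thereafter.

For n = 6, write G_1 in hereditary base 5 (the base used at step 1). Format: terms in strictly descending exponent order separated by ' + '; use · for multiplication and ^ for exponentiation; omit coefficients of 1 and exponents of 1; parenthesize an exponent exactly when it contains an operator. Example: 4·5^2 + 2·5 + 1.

5 + 1

base 4: 6 = 4 + 2; at 5: 5 + 2 = 7; next = 6
base 5: 6 = 5 + 1; at 6: 6 + 1 = 7; next = 6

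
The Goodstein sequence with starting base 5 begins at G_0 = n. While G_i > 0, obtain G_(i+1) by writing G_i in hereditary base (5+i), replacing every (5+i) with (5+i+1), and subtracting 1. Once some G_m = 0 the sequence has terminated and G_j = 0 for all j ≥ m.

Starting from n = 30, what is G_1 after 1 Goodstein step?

41

i=0: 30 = 5^2 + 5 (b=5); 5→6: 6^2 + 6 = 42; 42−1 = 41
i=1: 41 = 6^2 + 5 (b=6); 6→7: 7^2 + 5 = 54; 54−1 = 53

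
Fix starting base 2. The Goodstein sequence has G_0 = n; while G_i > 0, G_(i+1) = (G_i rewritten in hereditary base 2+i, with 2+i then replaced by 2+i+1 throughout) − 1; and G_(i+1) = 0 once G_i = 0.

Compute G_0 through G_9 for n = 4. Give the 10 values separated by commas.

(0) 4|_2 = 2^2 ↦ 3^3|_3 = 27 ⇒ 26
(1) 26|_3 = 2·3^2 + 2·3 + 2 ↦ 2·4^2 + 2·4 + 2|_4 = 42 ⇒ 41
(2) 41|_4 = 2·4^2 + 2·4 + 1 ↦ 2·5^2 + 2·5 + 1|_5 = 61 ⇒ 60
(3) 60|_5 = 2·5^2 + 2·5 ↦ 2·6^2 + 2·6|_6 = 84 ⇒ 83
(4) 83|_6 = 2·6^2 + 6 + 5 ↦ 2·7^2 + 7 + 5|_7 = 110 ⇒ 109
(5) 109|_7 = 2·7^2 + 7 + 4 ↦ 2·8^2 + 8 + 4|_8 = 140 ⇒ 139
(6) 139|_8 = 2·8^2 + 8 + 3 ↦ 2·9^2 + 9 + 3|_9 = 174 ⇒ 173
(7) 173|_9 = 2·9^2 + 9 + 2 ↦ 2·10^2 + 10 + 2|_10 = 212 ⇒ 211
(8) 211|_10 = 2·10^2 + 10 + 1 ↦ 2·11^2 + 11 + 1|_11 = 254 ⇒ 253

4, 26, 41, 60, 83, 109, 139, 173, 211, 253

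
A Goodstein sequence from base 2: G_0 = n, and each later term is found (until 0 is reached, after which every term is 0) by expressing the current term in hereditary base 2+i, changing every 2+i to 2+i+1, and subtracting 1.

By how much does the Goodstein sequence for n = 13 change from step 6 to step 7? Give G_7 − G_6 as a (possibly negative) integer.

3352567376

G_0=13  [base 2] 2^(2 + 1) + 2^2 + 1  →[2↦3]→  3^(3 + 1) + 3^3 + 1 = 109  −1 ⇒ G_1=108
G_1=108  [base 3] 3^(3 + 1) + 3^3  →[3↦4]→  4^(4 + 1) + 4^4 = 1280  −1 ⇒ G_2=1279
G_2=1279  [base 4] 4^(4 + 1) + 3·4^3 + 3·4^2 + 3·4 + 3  →[4↦5]→  5^(5 + 1) + 3·5^3 + 3·5^2 + 3·5 + 3 = 16093  −1 ⇒ G_3=16092
G_3=16092  [base 5] 5^(5 + 1) + 3·5^3 + 3·5^2 + 3·5 + 2  →[5↦6]→  6^(6 + 1) + 3·6^3 + 3·6^2 + 3·6 + 2 = 280712  −1 ⇒ G_4=280711
G_4=280711  [base 6] 6^(6 + 1) + 3·6^3 + 3·6^2 + 3·6 + 1  →[6↦7]→  7^(7 + 1) + 3·7^3 + 3·7^2 + 3·7 + 1 = 5765999  −1 ⇒ G_5=5765998
G_5=5765998  [base 7] 7^(7 + 1) + 3·7^3 + 3·7^2 + 3·7  →[7↦8]→  8^(8 + 1) + 3·8^3 + 3·8^2 + 3·8 = 134219480  −1 ⇒ G_6=134219479
G_6=134219479  [base 8] 8^(8 + 1) + 3·8^3 + 3·8^2 + 2·8 + 7  →[8↦9]→  9^(9 + 1) + 3·9^3 + 3·9^2 + 2·9 + 7 = 3486786856  −1 ⇒ G_7=3486786855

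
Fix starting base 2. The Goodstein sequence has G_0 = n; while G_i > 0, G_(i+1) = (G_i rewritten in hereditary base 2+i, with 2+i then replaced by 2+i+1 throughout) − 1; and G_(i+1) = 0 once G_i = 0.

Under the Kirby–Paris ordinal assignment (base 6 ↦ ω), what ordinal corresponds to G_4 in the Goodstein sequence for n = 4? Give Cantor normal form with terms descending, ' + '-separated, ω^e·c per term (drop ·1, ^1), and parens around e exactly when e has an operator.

ω^2·2 + ω + 5

base 2: 4 = 2^2; at 3: 3^3 = 27; next = 26
base 3: 26 = 2·3^2 + 2·3 + 2; at 4: 2·4^2 + 2·4 + 2 = 42; next = 41
base 4: 41 = 2·4^2 + 2·4 + 1; at 5: 2·5^2 + 2·5 + 1 = 61; next = 60
base 5: 60 = 2·5^2 + 2·5; at 6: 2·6^2 + 2·6 = 84; next = 83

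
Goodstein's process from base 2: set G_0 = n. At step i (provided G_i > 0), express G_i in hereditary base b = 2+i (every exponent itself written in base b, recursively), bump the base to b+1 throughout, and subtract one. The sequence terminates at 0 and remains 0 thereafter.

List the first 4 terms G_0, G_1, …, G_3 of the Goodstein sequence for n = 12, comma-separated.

12, 107, 1065, 15685

step 0: 12 = 2^(2 + 1) + 2^2; sub 3 for 2: 3^(3 + 1) + 3^3; = 108; G_1 = 108−1 = 107
step 1: 107 = 3^(3 + 1) + 2·3^2 + 2·3 + 2; sub 4 for 3: 4^(4 + 1) + 2·4^2 + 2·4 + 2; = 1066; G_2 = 1066−1 = 1065
step 2: 1065 = 4^(4 + 1) + 2·4^2 + 2·4 + 1; sub 5 for 4: 5^(5 + 1) + 2·5^2 + 2·5 + 1; = 15686; G_3 = 15686−1 = 15685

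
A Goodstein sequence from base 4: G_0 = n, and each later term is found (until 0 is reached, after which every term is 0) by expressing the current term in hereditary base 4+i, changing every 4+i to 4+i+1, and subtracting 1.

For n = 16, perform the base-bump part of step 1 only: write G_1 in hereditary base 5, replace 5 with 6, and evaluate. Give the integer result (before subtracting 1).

28

[0] 16 ≡ 4^2 (base 4). Lift 5: 25. −1: 24.
[1] 24 ≡ 4·5 + 4 (base 5). Lift 6: 28. −1: 27.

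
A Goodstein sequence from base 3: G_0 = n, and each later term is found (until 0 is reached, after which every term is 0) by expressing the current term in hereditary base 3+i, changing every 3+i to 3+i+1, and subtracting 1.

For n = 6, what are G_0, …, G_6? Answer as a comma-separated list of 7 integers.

base 3: 6 = 2·3; at 4: 2·4 = 8; next = 7
base 4: 7 = 4 + 3; at 5: 5 + 3 = 8; next = 7
base 5: 7 = 5 + 2; at 6: 6 + 2 = 8; next = 7
base 6: 7 = 6 + 1; at 7: 7 + 1 = 8; next = 7
base 7: 7 = 7; at 8: 8 = 8; next = 7
base 8: 7 = 7; at 9: 7 = 7; next = 6

6, 7, 7, 7, 7, 7, 6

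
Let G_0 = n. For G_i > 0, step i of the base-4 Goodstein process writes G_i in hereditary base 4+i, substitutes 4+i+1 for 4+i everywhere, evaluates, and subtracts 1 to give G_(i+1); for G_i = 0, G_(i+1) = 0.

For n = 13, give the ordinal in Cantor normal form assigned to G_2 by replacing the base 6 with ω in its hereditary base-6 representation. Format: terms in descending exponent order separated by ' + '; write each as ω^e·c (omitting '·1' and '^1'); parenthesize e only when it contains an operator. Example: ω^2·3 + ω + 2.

i=0: 13 = 3·4 + 1 (b=4); 4→5: 3·5 + 1 = 16; 16−1 = 15
i=1: 15 = 3·5 (b=5); 5→6: 3·6 = 18; 18−1 = 17
i=2: 17 = 2·6 + 5 (b=6); 6→7: 2·7 + 5 = 19; 19−1 = 18

ω·2 + 5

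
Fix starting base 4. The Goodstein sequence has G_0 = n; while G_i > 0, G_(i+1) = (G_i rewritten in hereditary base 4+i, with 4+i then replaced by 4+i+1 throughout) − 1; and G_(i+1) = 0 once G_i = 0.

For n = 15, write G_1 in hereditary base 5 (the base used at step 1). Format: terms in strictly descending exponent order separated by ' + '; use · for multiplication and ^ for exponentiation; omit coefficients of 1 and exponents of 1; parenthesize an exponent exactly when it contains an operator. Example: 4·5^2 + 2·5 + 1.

3·5 + 2

(0) 15|_4 = 3·4 + 3 ↦ 3·5 + 3|_5 = 18 ⇒ 17
(1) 17|_5 = 3·5 + 2 ↦ 3·6 + 2|_6 = 20 ⇒ 19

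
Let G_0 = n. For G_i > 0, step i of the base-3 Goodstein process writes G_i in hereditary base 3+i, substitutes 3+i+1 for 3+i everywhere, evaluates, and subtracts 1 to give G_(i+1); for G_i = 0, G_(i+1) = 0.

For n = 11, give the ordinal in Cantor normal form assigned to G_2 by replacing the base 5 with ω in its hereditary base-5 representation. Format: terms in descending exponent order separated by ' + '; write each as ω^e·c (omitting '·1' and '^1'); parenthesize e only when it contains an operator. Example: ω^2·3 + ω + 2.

base 3: 11 = 3^2 + 2; at 4: 4^2 + 2 = 18; next = 17
base 4: 17 = 4^2 + 1; at 5: 5^2 + 1 = 26; next = 25
base 5: 25 = 5^2; at 6: 6^2 = 36; next = 35

ω^2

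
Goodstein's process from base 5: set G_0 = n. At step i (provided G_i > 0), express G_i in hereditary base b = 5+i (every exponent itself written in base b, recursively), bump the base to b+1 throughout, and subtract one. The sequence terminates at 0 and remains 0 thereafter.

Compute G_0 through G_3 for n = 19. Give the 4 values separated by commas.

i=0: 19 = 3·5 + 4 (b=5); 5→6: 3·6 + 4 = 22; 22−1 = 21
i=1: 21 = 3·6 + 3 (b=6); 6→7: 3·7 + 3 = 24; 24−1 = 23
i=2: 23 = 3·7 + 2 (b=7); 7→8: 3·8 + 2 = 26; 26−1 = 25

19, 21, 23, 25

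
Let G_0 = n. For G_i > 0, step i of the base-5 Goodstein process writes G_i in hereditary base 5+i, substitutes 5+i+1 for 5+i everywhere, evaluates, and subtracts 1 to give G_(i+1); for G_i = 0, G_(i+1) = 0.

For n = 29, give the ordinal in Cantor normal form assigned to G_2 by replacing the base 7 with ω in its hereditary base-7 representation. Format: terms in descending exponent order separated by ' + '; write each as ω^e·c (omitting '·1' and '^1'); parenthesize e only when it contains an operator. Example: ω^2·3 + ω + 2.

ω^2 + 2

(0) 29|_5 = 5^2 + 4 ↦ 6^2 + 4|_6 = 40 ⇒ 39
(1) 39|_6 = 6^2 + 3 ↦ 7^2 + 3|_7 = 52 ⇒ 51
(2) 51|_7 = 7^2 + 2 ↦ 8^2 + 2|_8 = 66 ⇒ 65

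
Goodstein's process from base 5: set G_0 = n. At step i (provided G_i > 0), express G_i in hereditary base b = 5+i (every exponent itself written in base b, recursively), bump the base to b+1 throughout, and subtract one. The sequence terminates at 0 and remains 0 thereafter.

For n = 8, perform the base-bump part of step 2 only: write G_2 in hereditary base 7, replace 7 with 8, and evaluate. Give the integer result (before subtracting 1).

9

G_0 = 8. HB_5(8) = 5 + 3. Bump = 9. G_1 = 8.
G_1 = 8. HB_6(8) = 6 + 2. Bump = 9. G_2 = 8.
G_2 = 8. HB_7(8) = 7 + 1. Bump = 9. G_3 = 8.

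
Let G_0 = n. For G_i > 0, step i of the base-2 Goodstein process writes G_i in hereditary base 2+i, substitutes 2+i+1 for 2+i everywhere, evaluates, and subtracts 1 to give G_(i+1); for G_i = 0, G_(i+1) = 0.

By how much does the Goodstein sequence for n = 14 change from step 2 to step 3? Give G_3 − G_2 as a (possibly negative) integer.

step 0: 14 = 2^(2 + 1) + 2^2 + 2; sub 3 for 2: 3^(3 + 1) + 3^3 + 3; = 111; G_1 = 111−1 = 110
step 1: 110 = 3^(3 + 1) + 3^3 + 2; sub 4 for 3: 4^(4 + 1) + 4^4 + 2; = 1282; G_2 = 1282−1 = 1281
step 2: 1281 = 4^(4 + 1) + 4^4 + 1; sub 5 for 4: 5^(5 + 1) + 5^5 + 1; = 18751; G_3 = 18751−1 = 18750

17469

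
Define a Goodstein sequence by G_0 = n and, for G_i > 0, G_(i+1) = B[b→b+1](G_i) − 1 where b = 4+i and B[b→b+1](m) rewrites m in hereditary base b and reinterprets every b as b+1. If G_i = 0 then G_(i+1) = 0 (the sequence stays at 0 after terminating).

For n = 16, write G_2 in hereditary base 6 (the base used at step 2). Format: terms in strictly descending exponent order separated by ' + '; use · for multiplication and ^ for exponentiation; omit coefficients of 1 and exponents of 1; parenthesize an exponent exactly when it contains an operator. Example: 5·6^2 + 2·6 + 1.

i=0: 16 = 4^2 (b=4); 4→5: 5^2 = 25; 25−1 = 24
i=1: 24 = 4·5 + 4 (b=5); 5→6: 4·6 + 4 = 28; 28−1 = 27
i=2: 27 = 4·6 + 3 (b=6); 6→7: 4·7 + 3 = 31; 31−1 = 30

4·6 + 3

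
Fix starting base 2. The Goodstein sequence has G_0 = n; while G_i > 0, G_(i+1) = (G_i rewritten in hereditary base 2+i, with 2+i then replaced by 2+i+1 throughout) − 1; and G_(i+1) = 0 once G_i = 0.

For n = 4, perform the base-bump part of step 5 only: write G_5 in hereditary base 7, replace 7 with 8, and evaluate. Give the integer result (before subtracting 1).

step 0: 4 = 2^2; sub 3 for 2: 3^3; = 27; G_1 = 27−1 = 26
step 1: 26 = 2·3^2 + 2·3 + 2; sub 4 for 3: 2·4^2 + 2·4 + 2; = 42; G_2 = 42−1 = 41
step 2: 41 = 2·4^2 + 2·4 + 1; sub 5 for 4: 2·5^2 + 2·5 + 1; = 61; G_3 = 61−1 = 60
step 3: 60 = 2·5^2 + 2·5; sub 6 for 5: 2·6^2 + 2·6; = 84; G_4 = 84−1 = 83
step 4: 83 = 2·6^2 + 6 + 5; sub 7 for 6: 2·7^2 + 7 + 5; = 110; G_5 = 110−1 = 109
step 5: 109 = 2·7^2 + 7 + 4; sub 8 for 7: 2·8^2 + 8 + 4; = 140; G_6 = 140−1 = 139

140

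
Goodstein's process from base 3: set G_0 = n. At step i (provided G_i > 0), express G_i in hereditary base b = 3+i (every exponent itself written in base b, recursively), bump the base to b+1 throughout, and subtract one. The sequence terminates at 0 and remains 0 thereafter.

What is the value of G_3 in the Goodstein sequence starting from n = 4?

step 0: 4 = 3 + 1; sub 4 for 3: 4 + 1; = 5; G_1 = 5−1 = 4
step 1: 4 = 4; sub 5 for 4: 5; = 5; G_2 = 5−1 = 4
step 2: 4 = 4; sub 6 for 5: 4; = 4; G_3 = 4−1 = 3

3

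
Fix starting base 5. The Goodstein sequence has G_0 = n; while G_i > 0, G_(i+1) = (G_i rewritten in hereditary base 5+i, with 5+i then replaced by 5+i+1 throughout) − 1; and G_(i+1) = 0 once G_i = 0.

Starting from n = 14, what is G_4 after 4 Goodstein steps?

i=0: 14 = 2·5 + 4 (b=5); 5→6: 2·6 + 4 = 16; 16−1 = 15
i=1: 15 = 2·6 + 3 (b=6); 6→7: 2·7 + 3 = 17; 17−1 = 16
i=2: 16 = 2·7 + 2 (b=7); 7→8: 2·8 + 2 = 18; 18−1 = 17
i=3: 17 = 2·8 + 1 (b=8); 8→9: 2·9 + 1 = 19; 19−1 = 18
i=4: 18 = 2·9 (b=9); 9→10: 2·10 = 20; 20−1 = 19

18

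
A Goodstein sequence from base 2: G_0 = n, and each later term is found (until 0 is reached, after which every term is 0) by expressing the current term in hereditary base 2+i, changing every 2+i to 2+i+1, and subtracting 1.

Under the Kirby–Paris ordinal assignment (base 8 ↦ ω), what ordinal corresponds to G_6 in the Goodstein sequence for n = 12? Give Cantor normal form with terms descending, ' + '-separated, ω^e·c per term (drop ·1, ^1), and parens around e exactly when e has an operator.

ω^(ω + 1) + ω^2·2 + ω + 3

base 2: 12 = 2^(2 + 1) + 2^2; at 3: 3^(3 + 1) + 3^3 = 108; next = 107
base 3: 107 = 3^(3 + 1) + 2·3^2 + 2·3 + 2; at 4: 4^(4 + 1) + 2·4^2 + 2·4 + 2 = 1066; next = 1065
base 4: 1065 = 4^(4 + 1) + 2·4^2 + 2·4 + 1; at 5: 5^(5 + 1) + 2·5^2 + 2·5 + 1 = 15686; next = 15685
base 5: 15685 = 5^(5 + 1) + 2·5^2 + 2·5; at 6: 6^(6 + 1) + 2·6^2 + 2·6 = 280020; next = 280019
base 6: 280019 = 6^(6 + 1) + 2·6^2 + 6 + 5; at 7: 7^(7 + 1) + 2·7^2 + 7 + 5 = 5764911; next = 5764910
base 7: 5764910 = 7^(7 + 1) + 2·7^2 + 7 + 4; at 8: 8^(8 + 1) + 2·8^2 + 8 + 4 = 134217868; next = 134217867
base 8: 134217867 = 8^(8 + 1) + 2·8^2 + 8 + 3; at 9: 9^(9 + 1) + 2·9^2 + 9 + 3 = 3486784575; next = 3486784574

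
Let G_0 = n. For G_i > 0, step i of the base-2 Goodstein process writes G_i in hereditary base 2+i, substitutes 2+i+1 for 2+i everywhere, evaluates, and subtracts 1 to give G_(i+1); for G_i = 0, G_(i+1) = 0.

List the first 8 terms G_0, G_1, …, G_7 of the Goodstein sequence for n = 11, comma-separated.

11 —HB2→ 2^(2 + 1) + 2 + 1 —bump→ 3^(3 + 1) + 3 + 1 = 85 —(−1)→ 84
84 —HB3→ 3^(3 + 1) + 3 —bump→ 4^(4 + 1) + 4 = 1028 —(−1)→ 1027
1027 —HB4→ 4^(4 + 1) + 3 —bump→ 5^(5 + 1) + 3 = 15628 —(−1)→ 15627
15627 —HB5→ 5^(5 + 1) + 2 —bump→ 6^(6 + 1) + 2 = 279938 —(−1)→ 279937
279937 —HB6→ 6^(6 + 1) + 1 —bump→ 7^(7 + 1) + 1 = 5764802 —(−1)→ 5764801
5764801 —HB7→ 7^(7 + 1) —bump→ 8^(8 + 1) = 134217728 —(−1)→ 134217727
134217727 —HB8→ 7·8^8 + 7·8^7 + 7·8^6 + 7·8^5 + 7·8^4 + 7·8^3 + 7·8^2 + 7·8 + 7 —bump→ 7·9^9 + 7·9^7 + 7·9^6 + 7·9^5 + 7·9^4 + 7·9^3 + 7·9^2 + 7·9 + 7 = 2749609303 —(−1)→ 2749609302

11, 84, 1027, 15627, 279937, 5764801, 134217727, 2749609302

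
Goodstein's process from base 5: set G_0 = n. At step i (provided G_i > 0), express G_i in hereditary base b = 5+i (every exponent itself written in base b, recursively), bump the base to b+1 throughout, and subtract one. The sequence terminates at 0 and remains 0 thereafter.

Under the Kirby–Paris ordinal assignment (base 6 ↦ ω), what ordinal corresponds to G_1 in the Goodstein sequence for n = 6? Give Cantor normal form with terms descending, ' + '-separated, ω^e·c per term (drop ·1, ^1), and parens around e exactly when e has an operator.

6 —HB5→ 5 + 1 —bump→ 6 + 1 = 7 —(−1)→ 6
6 —HB6→ 6 —bump→ 7 = 7 —(−1)→ 6

ω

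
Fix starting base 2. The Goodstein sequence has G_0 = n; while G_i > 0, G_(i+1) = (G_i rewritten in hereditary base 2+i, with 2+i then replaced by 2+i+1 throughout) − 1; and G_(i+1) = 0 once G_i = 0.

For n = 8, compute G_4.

8 —HB2→ 2^(2 + 1) —bump→ 3^(3 + 1) = 81 —(−1)→ 80
80 —HB3→ 2·3^3 + 2·3^2 + 2·3 + 2 —bump→ 2·4^4 + 2·4^2 + 2·4 + 2 = 554 —(−1)→ 553
553 —HB4→ 2·4^4 + 2·4^2 + 2·4 + 1 —bump→ 2·5^5 + 2·5^2 + 2·5 + 1 = 6311 —(−1)→ 6310
6310 —HB5→ 2·5^5 + 2·5^2 + 2·5 —bump→ 2·6^6 + 2·6^2 + 2·6 = 93396 —(−1)→ 93395
93395 —HB6→ 2·6^6 + 2·6^2 + 6 + 5 —bump→ 2·7^7 + 2·7^2 + 7 + 5 = 1647196 —(−1)→ 1647195

93395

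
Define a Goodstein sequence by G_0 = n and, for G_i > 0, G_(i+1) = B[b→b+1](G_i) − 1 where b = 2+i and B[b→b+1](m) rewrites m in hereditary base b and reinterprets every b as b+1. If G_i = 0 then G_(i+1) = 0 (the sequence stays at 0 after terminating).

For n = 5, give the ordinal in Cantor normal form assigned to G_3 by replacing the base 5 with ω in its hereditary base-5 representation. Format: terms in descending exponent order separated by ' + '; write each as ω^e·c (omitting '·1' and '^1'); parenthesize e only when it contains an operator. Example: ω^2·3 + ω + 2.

ω^3·3 + ω^2·3 + ω·3 + 2

i=0: 5 = 2^2 + 1 (b=2); 2→3: 3^3 + 1 = 28; 28−1 = 27
i=1: 27 = 3^3 (b=3); 3→4: 4^4 = 256; 256−1 = 255
i=2: 255 = 3·4^3 + 3·4^2 + 3·4 + 3 (b=4); 4→5: 3·5^3 + 3·5^2 + 3·5 + 3 = 468; 468−1 = 467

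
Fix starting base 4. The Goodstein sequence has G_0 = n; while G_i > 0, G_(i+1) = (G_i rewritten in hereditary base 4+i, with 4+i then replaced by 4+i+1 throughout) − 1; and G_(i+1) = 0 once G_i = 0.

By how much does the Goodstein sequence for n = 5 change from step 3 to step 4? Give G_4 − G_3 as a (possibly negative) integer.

-1

i=0: 5 = 4 + 1 (b=4); 4→5: 5 + 1 = 6; 6−1 = 5
i=1: 5 = 5 (b=5); 5→6: 6 = 6; 6−1 = 5
i=2: 5 = 5 (b=6); 6→7: 5 = 5; 5−1 = 4
i=3: 4 = 4 (b=7); 7→8: 4 = 4; 4−1 = 3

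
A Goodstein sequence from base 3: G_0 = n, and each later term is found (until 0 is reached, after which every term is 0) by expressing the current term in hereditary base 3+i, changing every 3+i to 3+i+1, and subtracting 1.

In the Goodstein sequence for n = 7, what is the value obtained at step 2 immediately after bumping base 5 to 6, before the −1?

i=0: 7 = 2·3 + 1 (b=3); 3→4: 2·4 + 1 = 9; 9−1 = 8
i=1: 8 = 2·4 (b=4); 4→5: 2·5 = 10; 10−1 = 9
i=2: 9 = 5 + 4 (b=5); 5→6: 6 + 4 = 10; 10−1 = 9

10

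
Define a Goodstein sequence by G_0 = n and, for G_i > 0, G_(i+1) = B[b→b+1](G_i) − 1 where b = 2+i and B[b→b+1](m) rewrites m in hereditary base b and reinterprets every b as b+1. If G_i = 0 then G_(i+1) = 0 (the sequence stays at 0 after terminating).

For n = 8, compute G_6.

step 0: 8 = 2^(2 + 1); sub 3 for 2: 3^(3 + 1); = 81; G_1 = 81−1 = 80
step 1: 80 = 2·3^3 + 2·3^2 + 2·3 + 2; sub 4 for 3: 2·4^4 + 2·4^2 + 2·4 + 2; = 554; G_2 = 554−1 = 553
step 2: 553 = 2·4^4 + 2·4^2 + 2·4 + 1; sub 5 for 4: 2·5^5 + 2·5^2 + 2·5 + 1; = 6311; G_3 = 6311−1 = 6310
step 3: 6310 = 2·5^5 + 2·5^2 + 2·5; sub 6 for 5: 2·6^6 + 2·6^2 + 2·6; = 93396; G_4 = 93396−1 = 93395
step 4: 93395 = 2·6^6 + 2·6^2 + 6 + 5; sub 7 for 6: 2·7^7 + 2·7^2 + 7 + 5; = 1647196; G_5 = 1647196−1 = 1647195
step 5: 1647195 = 2·7^7 + 2·7^2 + 7 + 4; sub 8 for 7: 2·8^8 + 2·8^2 + 8 + 4; = 33554572; G_6 = 33554572−1 = 33554571
step 6: 33554571 = 2·8^8 + 2·8^2 + 8 + 3; sub 9 for 8: 2·9^9 + 2·9^2 + 9 + 3; = 774841152; G_7 = 774841152−1 = 774841151

33554571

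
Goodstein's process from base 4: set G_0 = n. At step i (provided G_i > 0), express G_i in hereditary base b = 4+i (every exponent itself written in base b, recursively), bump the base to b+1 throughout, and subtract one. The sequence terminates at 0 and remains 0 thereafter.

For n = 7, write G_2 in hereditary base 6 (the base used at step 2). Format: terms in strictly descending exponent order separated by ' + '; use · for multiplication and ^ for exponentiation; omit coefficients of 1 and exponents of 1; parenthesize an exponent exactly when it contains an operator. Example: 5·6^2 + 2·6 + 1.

6 + 1

G_0=7  [base 4] 4 + 3  →[4↦5]→  5 + 3 = 8  −1 ⇒ G_1=7
G_1=7  [base 5] 5 + 2  →[5↦6]→  6 + 2 = 8  −1 ⇒ G_2=7
G_2=7  [base 6] 6 + 1  →[6↦7]→  7 + 1 = 8  −1 ⇒ G_3=7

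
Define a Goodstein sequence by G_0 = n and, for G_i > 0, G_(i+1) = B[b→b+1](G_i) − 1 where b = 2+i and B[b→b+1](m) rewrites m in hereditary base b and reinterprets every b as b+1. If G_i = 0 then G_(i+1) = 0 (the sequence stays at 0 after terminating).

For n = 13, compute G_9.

3138428381103

i=0: 13 = 2^(2 + 1) + 2^2 + 1 (b=2); 2→3: 3^(3 + 1) + 3^3 + 1 = 109; 109−1 = 108
i=1: 108 = 3^(3 + 1) + 3^3 (b=3); 3→4: 4^(4 + 1) + 4^4 = 1280; 1280−1 = 1279
i=2: 1279 = 4^(4 + 1) + 3·4^3 + 3·4^2 + 3·4 + 3 (b=4); 4→5: 5^(5 + 1) + 3·5^3 + 3·5^2 + 3·5 + 3 = 16093; 16093−1 = 16092
i=3: 16092 = 5^(5 + 1) + 3·5^3 + 3·5^2 + 3·5 + 2 (b=5); 5→6: 6^(6 + 1) + 3·6^3 + 3·6^2 + 3·6 + 2 = 280712; 280712−1 = 280711
i=4: 280711 = 6^(6 + 1) + 3·6^3 + 3·6^2 + 3·6 + 1 (b=6); 6→7: 7^(7 + 1) + 3·7^3 + 3·7^2 + 3·7 + 1 = 5765999; 5765999−1 = 5765998
i=5: 5765998 = 7^(7 + 1) + 3·7^3 + 3·7^2 + 3·7 (b=7); 7→8: 8^(8 + 1) + 3·8^3 + 3·8^2 + 3·8 = 134219480; 134219480−1 = 134219479
i=6: 134219479 = 8^(8 + 1) + 3·8^3 + 3·8^2 + 2·8 + 7 (b=8); 8→9: 9^(9 + 1) + 3·9^3 + 3·9^2 + 2·9 + 7 = 3486786856; 3486786856−1 = 3486786855
i=7: 3486786855 = 9^(9 + 1) + 3·9^3 + 3·9^2 + 2·9 + 6 (b=9); 9→10: 10^(10 + 1) + 3·10^3 + 3·10^2 + 2·10 + 6 = 100000003326; 100000003326−1 = 100000003325
i=8: 100000003325 = 10^(10 + 1) + 3·10^3 + 3·10^2 + 2·10 + 5 (b=10); 10→11: 11^(11 + 1) + 3·11^3 + 3·11^2 + 2·11 + 5 = 3138428381104; 3138428381104−1 = 3138428381103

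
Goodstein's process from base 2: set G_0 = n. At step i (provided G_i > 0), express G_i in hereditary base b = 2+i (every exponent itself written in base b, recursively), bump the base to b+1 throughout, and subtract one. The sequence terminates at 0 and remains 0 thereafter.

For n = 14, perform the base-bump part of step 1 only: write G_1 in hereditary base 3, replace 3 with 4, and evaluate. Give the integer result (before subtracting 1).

1282

(0) 14|_2 = 2^(2 + 1) + 2^2 + 2 ↦ 3^(3 + 1) + 3^3 + 3|_3 = 111 ⇒ 110
(1) 110|_3 = 3^(3 + 1) + 3^3 + 2 ↦ 4^(4 + 1) + 4^4 + 2|_4 = 1282 ⇒ 1281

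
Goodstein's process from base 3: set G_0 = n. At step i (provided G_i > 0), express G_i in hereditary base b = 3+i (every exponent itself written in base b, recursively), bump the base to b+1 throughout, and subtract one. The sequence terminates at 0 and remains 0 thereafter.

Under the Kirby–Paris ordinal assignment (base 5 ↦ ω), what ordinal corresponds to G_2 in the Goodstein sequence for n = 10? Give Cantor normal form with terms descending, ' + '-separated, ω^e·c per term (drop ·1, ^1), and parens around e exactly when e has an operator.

ω·4 + 4

base 3: 10 = 3^2 + 1; at 4: 4^2 + 1 = 17; next = 16
base 4: 16 = 4^2; at 5: 5^2 = 25; next = 24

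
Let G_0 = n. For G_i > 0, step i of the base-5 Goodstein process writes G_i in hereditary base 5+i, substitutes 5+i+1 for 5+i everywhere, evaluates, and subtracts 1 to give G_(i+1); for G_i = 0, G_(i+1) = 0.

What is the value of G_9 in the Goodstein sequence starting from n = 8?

3

step 0: 8 = 5 + 3; sub 6 for 5: 6 + 3; = 9; G_1 = 9−1 = 8
step 1: 8 = 6 + 2; sub 7 for 6: 7 + 2; = 9; G_2 = 9−1 = 8
step 2: 8 = 7 + 1; sub 8 for 7: 8 + 1; = 9; G_3 = 9−1 = 8
step 3: 8 = 8; sub 9 for 8: 9; = 9; G_4 = 9−1 = 8
step 4: 8 = 8; sub 10 for 9: 8; = 8; G_5 = 8−1 = 7
step 5: 7 = 7; sub 11 for 10: 7; = 7; G_6 = 7−1 = 6
step 6: 6 = 6; sub 12 for 11: 6; = 6; G_7 = 6−1 = 5
step 7: 5 = 5; sub 13 for 12: 5; = 5; G_8 = 5−1 = 4
step 8: 4 = 4; sub 14 for 13: 4; = 4; G_9 = 4−1 = 3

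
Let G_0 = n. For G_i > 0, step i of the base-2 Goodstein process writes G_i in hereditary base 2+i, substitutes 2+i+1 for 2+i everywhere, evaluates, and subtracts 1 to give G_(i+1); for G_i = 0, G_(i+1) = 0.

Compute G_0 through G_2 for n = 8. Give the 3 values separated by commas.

base 2: 8 = 2^(2 + 1); at 3: 3^(3 + 1) = 81; next = 80
base 3: 80 = 2·3^3 + 2·3^2 + 2·3 + 2; at 4: 2·4^4 + 2·4^2 + 2·4 + 2 = 554; next = 553

8, 80, 553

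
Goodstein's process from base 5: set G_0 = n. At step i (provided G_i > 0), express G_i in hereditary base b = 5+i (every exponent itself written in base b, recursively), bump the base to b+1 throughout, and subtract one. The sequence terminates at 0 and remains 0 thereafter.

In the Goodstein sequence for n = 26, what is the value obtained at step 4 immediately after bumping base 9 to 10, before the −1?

64

i=0: 26 = 5^2 + 1 (b=5); 5→6: 6^2 + 1 = 37; 37−1 = 36
i=1: 36 = 6^2 (b=6); 6→7: 7^2 = 49; 49−1 = 48
i=2: 48 = 6·7 + 6 (b=7); 7→8: 6·8 + 6 = 54; 54−1 = 53
i=3: 53 = 6·8 + 5 (b=8); 8→9: 6·9 + 5 = 59; 59−1 = 58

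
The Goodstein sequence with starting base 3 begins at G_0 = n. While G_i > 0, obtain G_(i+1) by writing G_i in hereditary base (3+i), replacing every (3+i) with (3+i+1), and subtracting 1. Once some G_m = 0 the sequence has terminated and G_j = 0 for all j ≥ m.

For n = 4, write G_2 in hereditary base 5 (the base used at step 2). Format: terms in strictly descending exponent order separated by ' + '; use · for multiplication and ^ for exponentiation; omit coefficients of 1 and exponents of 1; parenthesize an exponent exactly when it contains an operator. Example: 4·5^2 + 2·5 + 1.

4 —HB3→ 3 + 1 —bump→ 4 + 1 = 5 —(−1)→ 4
4 —HB4→ 4 —bump→ 5 = 5 —(−1)→ 4
4 —HB5→ 4 —bump→ 4 = 4 —(−1)→ 3

4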